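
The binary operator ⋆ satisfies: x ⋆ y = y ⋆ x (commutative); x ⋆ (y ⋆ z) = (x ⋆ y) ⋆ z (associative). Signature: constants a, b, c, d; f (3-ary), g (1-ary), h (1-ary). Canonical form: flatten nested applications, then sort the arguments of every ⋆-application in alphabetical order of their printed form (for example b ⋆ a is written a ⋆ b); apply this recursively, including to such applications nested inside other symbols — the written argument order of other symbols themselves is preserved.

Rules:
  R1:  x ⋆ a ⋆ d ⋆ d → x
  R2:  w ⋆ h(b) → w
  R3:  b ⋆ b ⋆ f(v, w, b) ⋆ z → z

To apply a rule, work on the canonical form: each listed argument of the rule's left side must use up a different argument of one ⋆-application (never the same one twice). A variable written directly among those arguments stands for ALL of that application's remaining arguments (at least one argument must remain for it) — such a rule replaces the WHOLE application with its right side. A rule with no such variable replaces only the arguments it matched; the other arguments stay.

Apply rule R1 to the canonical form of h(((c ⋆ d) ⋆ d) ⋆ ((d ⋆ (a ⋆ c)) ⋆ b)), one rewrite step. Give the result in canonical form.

Canonical form:  h(a ⋆ b ⋆ c ⋆ c ⋆ d ⋆ d ⋆ d)
Apply R1:  consuming a, d, d;  x := b ⋆ c ⋆ c ⋆ d
The extension variable absorbs all remaining arguments, so the whole application is rewritten.
Giving:  h(b ⋆ c ⋆ c ⋆ d)

Answer: h(b ⋆ c ⋆ c ⋆ d)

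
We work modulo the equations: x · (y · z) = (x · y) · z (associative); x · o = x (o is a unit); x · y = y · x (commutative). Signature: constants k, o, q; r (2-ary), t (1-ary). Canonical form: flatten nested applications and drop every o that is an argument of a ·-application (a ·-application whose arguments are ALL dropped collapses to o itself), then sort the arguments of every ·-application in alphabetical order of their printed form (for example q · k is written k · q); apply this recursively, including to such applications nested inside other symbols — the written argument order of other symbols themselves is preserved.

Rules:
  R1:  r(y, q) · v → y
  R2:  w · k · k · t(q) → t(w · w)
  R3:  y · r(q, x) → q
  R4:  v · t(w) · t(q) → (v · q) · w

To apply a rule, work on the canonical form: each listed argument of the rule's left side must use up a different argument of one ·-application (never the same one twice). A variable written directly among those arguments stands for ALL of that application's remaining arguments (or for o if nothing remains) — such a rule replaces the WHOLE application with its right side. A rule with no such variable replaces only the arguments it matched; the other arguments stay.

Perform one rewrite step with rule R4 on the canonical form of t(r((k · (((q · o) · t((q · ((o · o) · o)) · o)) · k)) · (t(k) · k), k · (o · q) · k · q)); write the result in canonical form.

Answer: t(r(k · k · k · k · q · q, k · k · q · q))

Derivation:
Canonical form:  t(r(k · k · k · q · t(k) · t(q), k · k · q · q))
Match R4:  consume t(k), t(q);  v := k · k · k · q, w := k
The variable takes the whole remainder — replace the entire application.
New term:  t(r(k · k · k · k · q · q, k · k · q · q))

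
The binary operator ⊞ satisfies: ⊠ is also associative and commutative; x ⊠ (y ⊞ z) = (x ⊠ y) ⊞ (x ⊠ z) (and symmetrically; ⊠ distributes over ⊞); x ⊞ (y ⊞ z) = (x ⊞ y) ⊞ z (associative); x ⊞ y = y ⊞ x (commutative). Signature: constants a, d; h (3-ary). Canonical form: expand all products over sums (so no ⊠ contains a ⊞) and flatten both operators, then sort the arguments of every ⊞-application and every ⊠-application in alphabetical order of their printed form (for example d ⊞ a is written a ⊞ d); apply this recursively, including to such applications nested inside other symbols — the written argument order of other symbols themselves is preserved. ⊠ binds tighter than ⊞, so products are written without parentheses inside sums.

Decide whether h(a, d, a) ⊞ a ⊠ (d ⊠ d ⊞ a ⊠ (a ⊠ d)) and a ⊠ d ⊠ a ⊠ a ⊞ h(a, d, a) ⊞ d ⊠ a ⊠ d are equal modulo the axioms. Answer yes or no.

Left:  h(a, d, a) ⊞ a ⊠ (d ⊠ d ⊞ a ⊠ (a ⊠ d))
  Expand products over sums:  h(a, d, a) ⊞ a ⊠ d ⊠ d ⊞ a ⊠ a ⊠ a ⊠ d
  Order the arguments:  a ⊠ a ⊠ a ⊠ d ⊞ a ⊠ d ⊠ d ⊞ h(a, d, a)
Right:  a ⊠ d ⊠ a ⊠ a ⊞ h(a, d, a) ⊞ d ⊠ a ⊠ d
  Flatten:  a ⊠ a ⊠ a ⊠ d ⊞ h(a, d, a) ⊞ a ⊠ d ⊠ d
  Sort arguments:  a ⊠ a ⊠ a ⊠ d ⊞ a ⊠ d ⊠ d ⊞ h(a, d, a)

Answer: yes — both canonical forms are a ⊠ a ⊠ a ⊠ d ⊞ a ⊠ d ⊠ d ⊞ h(a, d, a)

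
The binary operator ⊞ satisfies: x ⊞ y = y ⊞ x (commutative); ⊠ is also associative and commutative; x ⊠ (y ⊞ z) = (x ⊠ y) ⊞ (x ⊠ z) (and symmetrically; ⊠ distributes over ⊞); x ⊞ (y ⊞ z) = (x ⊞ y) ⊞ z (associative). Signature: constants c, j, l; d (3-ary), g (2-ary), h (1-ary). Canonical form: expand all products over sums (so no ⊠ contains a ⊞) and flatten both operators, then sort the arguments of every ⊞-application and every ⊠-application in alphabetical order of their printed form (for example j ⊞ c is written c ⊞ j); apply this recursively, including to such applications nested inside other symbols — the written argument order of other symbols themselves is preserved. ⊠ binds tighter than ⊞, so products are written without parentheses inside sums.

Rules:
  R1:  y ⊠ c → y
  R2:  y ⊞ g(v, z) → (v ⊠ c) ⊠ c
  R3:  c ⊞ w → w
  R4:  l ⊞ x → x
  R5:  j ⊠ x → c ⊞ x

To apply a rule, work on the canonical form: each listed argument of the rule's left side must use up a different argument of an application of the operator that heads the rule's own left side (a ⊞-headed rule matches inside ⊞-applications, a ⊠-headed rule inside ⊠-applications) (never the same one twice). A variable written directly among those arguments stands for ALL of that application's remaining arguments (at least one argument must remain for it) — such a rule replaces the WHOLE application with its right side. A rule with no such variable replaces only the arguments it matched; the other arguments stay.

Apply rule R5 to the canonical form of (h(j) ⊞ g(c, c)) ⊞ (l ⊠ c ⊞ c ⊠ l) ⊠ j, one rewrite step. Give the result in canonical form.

Canonical form:  c ⊠ j ⊠ l ⊞ c ⊠ j ⊠ l ⊞ g(c, c) ⊞ h(j)
Apply R5:  consuming j;  x := c ⊠ l
The variable takes the whole remainder — replace the entire application.
Giving:  c ⊞ c ⊠ j ⊠ l ⊞ c ⊠ l ⊞ g(c, c) ⊞ h(j)

Answer: c ⊞ c ⊠ j ⊠ l ⊞ c ⊠ l ⊞ g(c, c) ⊞ h(j)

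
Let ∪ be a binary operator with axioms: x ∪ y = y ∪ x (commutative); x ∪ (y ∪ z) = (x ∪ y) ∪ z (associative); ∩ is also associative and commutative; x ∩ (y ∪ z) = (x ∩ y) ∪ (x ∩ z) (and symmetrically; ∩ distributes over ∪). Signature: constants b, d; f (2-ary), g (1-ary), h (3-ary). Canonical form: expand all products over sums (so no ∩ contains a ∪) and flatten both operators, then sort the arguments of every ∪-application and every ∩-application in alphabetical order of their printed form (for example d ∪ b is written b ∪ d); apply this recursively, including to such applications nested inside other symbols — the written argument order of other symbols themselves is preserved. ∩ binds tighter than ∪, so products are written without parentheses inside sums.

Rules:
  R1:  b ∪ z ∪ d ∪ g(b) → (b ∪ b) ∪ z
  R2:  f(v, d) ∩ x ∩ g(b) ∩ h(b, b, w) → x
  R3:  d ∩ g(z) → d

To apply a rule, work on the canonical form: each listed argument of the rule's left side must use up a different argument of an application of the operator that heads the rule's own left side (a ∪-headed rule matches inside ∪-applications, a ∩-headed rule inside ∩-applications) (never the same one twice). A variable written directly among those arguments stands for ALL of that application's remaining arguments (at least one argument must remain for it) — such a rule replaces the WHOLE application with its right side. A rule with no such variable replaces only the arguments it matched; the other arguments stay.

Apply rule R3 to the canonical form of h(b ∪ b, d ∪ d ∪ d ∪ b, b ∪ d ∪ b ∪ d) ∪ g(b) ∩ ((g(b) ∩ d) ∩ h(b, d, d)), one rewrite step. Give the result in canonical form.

Answer: d ∩ g(b) ∩ h(b, d, d) ∪ h(b ∪ b, b ∪ d ∪ d ∪ d, b ∪ b ∪ d ∪ d)

Derivation:
Canonical form:  d ∩ g(b) ∩ g(b) ∩ h(b, d, d) ∪ h(b ∪ b, b ∪ d ∪ d ∪ d, b ∪ b ∪ d ∪ d)
Match R3:  consume d, g(b);  z := b
Giving:  d ∩ g(b) ∩ h(b, d, d) ∪ h(b ∪ b, b ∪ d ∪ d ∪ d, b ∪ b ∪ d ∪ d)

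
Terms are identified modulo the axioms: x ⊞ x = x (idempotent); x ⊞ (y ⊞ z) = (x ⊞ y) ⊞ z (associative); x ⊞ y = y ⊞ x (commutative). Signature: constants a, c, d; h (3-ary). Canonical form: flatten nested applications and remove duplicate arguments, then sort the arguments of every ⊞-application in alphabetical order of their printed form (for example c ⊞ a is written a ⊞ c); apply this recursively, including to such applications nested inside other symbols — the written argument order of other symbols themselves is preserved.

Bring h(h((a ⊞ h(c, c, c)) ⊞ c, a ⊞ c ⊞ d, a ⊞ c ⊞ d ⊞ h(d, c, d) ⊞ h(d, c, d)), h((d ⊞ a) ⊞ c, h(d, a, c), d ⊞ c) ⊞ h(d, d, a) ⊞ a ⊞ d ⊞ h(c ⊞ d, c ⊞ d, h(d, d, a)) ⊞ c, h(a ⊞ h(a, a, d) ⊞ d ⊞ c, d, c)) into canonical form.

Answer: h(h(a ⊞ c ⊞ h(c, c, c), a ⊞ c ⊞ d, a ⊞ c ⊞ d ⊞ h(d, c, d)), a ⊞ c ⊞ d ⊞ h(a ⊞ c ⊞ d, h(d, a, c), c ⊞ d) ⊞ h(c ⊞ d, c ⊞ d, h(d, d, a)) ⊞ h(d, d, a), h(a ⊞ c ⊞ d ⊞ h(a, a, d), d, c))

Derivation:
Focus inside:  h((d ⊞ a) ⊞ c, h(d, a, c), d ⊞ c) ⊞ h(d, d, a) ⊞ a ⊞ d ⊞ h(c ⊞ d, c ⊞ d, h(d, d, a)) ⊞ c
Simplify inside:  h((d ⊞ a) ⊞ c, h(d, a, c), d ⊞ c)  →  h(a ⊞ c ⊞ d, h(d, a, c), c ⊞ d)
Order the arguments:  a ⊞ c ⊞ d ⊞ h(a ⊞ c ⊞ d, h(d, a, c), c ⊞ d) ⊞ h(c ⊞ d, c ⊞ d, h(d, d, a)) ⊞ h(d, d, a)
Reassemble:  h(h(a ⊞ c ⊞ h(c, c, c), a ⊞ c ⊞ d, a ⊞ c ⊞ d ⊞ h(d, c, d)), a ⊞ c ⊞ d ⊞ h(a ⊞ c ⊞ d, h(d, a, c), c ⊞ d) ⊞ h(c ⊞ d, c ⊞ d, h(d, d, a)) ⊞ h(d, d, a), h(a ⊞ c ⊞ d ⊞ h(a, a, d), d, c))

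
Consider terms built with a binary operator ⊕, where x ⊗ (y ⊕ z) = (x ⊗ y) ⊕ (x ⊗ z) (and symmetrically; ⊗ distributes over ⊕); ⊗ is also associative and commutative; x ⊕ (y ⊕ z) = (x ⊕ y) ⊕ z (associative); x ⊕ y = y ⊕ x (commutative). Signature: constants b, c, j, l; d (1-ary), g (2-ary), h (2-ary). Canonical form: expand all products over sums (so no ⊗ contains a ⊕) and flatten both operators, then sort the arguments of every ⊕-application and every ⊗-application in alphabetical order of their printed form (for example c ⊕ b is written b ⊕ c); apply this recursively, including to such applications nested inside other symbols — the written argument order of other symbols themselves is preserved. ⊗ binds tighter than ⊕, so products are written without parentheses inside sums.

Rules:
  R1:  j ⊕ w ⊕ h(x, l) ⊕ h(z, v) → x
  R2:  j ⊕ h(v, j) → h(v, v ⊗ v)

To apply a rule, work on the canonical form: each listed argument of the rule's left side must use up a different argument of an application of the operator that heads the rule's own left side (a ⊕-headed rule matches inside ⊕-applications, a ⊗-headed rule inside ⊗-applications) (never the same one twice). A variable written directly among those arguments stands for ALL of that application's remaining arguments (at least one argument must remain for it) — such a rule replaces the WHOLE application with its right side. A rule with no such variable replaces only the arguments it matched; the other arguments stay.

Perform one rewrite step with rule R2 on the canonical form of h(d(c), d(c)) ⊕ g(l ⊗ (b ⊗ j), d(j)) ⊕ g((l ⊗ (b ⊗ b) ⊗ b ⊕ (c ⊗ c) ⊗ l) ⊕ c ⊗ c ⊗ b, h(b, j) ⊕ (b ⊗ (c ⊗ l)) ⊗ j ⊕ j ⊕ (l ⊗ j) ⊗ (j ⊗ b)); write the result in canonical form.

Answer: g(b ⊗ b ⊗ b ⊗ l ⊕ b ⊗ c ⊗ c ⊕ c ⊗ c ⊗ l, b ⊗ c ⊗ j ⊗ l ⊕ b ⊗ j ⊗ j ⊗ l ⊕ h(b, b ⊗ b)) ⊕ g(b ⊗ j ⊗ l, d(j)) ⊕ h(d(c), d(c))

Derivation:
Canonical form:  g(b ⊗ b ⊗ b ⊗ l ⊕ b ⊗ c ⊗ c ⊕ c ⊗ c ⊗ l, b ⊗ c ⊗ j ⊗ l ⊕ b ⊗ j ⊗ j ⊗ l ⊕ h(b, j) ⊕ j) ⊕ g(b ⊗ j ⊗ l, d(j)) ⊕ h(d(c), d(c))
Apply R2:  consuming h(b, j), j;  v := b
New term:  g(b ⊗ b ⊗ b ⊗ l ⊕ b ⊗ c ⊗ c ⊕ c ⊗ c ⊗ l, b ⊗ c ⊗ j ⊗ l ⊕ b ⊗ j ⊗ j ⊗ l ⊕ h(b, b ⊗ b)) ⊕ g(b ⊗ j ⊗ l, d(j)) ⊕ h(d(c), d(c))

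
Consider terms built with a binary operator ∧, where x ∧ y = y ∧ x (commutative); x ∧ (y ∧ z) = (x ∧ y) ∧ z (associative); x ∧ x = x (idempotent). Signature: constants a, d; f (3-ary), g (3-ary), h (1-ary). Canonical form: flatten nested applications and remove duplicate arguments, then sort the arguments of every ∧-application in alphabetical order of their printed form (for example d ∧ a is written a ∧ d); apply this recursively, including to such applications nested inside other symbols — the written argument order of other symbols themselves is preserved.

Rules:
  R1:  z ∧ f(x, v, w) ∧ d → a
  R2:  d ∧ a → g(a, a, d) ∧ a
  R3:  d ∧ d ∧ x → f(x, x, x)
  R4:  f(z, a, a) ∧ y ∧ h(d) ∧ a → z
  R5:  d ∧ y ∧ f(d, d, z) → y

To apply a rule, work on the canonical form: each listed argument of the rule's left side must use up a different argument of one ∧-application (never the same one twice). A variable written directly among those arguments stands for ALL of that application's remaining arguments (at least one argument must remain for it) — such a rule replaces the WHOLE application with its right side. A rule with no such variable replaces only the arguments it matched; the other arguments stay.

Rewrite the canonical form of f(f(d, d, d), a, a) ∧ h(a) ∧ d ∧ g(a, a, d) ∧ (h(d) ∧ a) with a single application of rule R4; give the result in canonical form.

Canonical form:  a ∧ d ∧ f(f(d, d, d), a, a) ∧ g(a, a, d) ∧ h(a) ∧ h(d)
R4 matches:  uses a, f(f(d, d, d), a, a), h(d);  y := d ∧ g(a, a, d) ∧ h(a), z := f(d, d, d)
Every leftover argument binds to the variable; the entire application is replaced.
New term:  f(d, d, d)

Answer: f(d, d, d)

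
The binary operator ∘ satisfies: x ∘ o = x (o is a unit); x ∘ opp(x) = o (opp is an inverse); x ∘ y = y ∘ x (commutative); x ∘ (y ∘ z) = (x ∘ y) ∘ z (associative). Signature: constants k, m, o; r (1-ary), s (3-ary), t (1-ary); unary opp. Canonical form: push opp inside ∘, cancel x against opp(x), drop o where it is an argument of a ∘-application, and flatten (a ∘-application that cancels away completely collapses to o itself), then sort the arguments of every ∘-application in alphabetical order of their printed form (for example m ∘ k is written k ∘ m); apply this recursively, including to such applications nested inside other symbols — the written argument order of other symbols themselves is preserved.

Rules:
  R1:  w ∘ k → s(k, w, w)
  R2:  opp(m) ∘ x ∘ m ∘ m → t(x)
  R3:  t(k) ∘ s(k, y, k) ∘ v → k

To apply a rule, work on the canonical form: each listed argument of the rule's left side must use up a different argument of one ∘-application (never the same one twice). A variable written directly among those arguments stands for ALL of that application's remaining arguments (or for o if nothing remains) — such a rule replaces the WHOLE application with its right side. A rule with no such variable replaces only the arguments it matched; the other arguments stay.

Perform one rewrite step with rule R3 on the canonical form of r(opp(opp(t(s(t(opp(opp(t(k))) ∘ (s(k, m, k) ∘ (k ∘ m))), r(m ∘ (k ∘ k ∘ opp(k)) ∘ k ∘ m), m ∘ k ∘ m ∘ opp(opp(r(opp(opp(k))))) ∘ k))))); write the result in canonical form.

Canonical form:  r(t(s(t(k ∘ m ∘ s(k, m, k) ∘ t(k)), r(k ∘ k ∘ m ∘ m), k ∘ k ∘ m ∘ m ∘ r(k))))
Match R3:  consume s(k, m, k), t(k);  v := k ∘ m, y := m
The variable takes the whole remainder — replace the entire application.
Giving:  r(t(s(t(k), r(k ∘ k ∘ m ∘ m), k ∘ k ∘ m ∘ m ∘ r(k))))

Answer: r(t(s(t(k), r(k ∘ k ∘ m ∘ m), k ∘ k ∘ m ∘ m ∘ r(k))))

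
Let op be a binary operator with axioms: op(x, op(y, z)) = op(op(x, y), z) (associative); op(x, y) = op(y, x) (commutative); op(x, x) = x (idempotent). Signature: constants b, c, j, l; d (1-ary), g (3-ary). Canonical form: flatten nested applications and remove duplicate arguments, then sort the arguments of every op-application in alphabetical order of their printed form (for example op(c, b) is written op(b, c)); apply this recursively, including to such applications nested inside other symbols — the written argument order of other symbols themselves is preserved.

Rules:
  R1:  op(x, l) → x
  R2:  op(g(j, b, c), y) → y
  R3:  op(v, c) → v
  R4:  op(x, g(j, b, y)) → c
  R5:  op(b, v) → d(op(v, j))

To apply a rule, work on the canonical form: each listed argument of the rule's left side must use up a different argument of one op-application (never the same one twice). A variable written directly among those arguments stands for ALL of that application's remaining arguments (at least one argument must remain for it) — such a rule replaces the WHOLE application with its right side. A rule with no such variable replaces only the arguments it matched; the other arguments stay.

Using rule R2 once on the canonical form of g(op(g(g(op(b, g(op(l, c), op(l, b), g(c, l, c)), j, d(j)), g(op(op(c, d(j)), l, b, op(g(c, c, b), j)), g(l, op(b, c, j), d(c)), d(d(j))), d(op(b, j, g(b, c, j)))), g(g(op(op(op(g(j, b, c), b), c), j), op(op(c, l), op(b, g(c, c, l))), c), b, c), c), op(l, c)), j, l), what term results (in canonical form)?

Canonical form:  g(op(c, g(g(op(b, d(j), g(op(c, l), op(b, l), g(c, l, c)), j), g(op(b, c, d(j), g(c, c, b), j, l), g(l, op(b, c, j), d(c)), d(d(j))), d(op(b, g(b, c, j), j))), g(g(op(b, c, g(j, b, c), j), op(b, c, g(c, c, l), l), c), b, c), c), l), j, l)
Match R2:  consume g(j, b, c);  y := op(b, c, j)
Every leftover argument binds to the variable; the entire application is replaced.
New term:  g(op(c, g(g(op(b, d(j), g(op(c, l), op(b, l), g(c, l, c)), j), g(op(b, c, d(j), g(c, c, b), j, l), g(l, op(b, c, j), d(c)), d(d(j))), d(op(b, g(b, c, j), j))), g(g(op(b, c, j), op(b, c, g(c, c, l), l), c), b, c), c), l), j, l)

Answer: g(op(c, g(g(op(b, d(j), g(op(c, l), op(b, l), g(c, l, c)), j), g(op(b, c, d(j), g(c, c, b), j, l), g(l, op(b, c, j), d(c)), d(d(j))), d(op(b, g(b, c, j), j))), g(g(op(b, c, j), op(b, c, g(c, c, l), l), c), b, c), c), l), j, l)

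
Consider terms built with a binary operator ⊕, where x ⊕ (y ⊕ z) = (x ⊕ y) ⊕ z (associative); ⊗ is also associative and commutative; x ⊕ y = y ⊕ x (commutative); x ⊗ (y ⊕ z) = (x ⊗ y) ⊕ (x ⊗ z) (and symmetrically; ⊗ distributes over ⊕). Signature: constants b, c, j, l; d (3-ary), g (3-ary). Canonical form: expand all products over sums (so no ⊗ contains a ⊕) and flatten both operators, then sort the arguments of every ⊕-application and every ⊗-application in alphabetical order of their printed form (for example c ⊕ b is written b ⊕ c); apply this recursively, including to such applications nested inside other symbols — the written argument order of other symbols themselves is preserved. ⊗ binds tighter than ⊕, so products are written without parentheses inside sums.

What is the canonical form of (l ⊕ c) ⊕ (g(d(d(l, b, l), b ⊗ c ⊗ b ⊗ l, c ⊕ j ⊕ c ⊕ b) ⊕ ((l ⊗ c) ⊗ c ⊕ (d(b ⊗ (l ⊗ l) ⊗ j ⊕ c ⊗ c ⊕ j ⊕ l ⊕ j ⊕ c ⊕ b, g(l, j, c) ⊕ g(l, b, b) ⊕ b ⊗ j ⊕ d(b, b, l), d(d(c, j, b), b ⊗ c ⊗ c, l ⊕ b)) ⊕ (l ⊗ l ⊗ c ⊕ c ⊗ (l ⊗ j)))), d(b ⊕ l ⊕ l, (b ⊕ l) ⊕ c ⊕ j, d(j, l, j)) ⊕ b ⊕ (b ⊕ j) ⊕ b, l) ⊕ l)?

Answer: c ⊕ g(c ⊗ c ⊗ l ⊕ c ⊗ j ⊗ l ⊕ c ⊗ l ⊗ l ⊕ d(b ⊕ b ⊗ j ⊗ l ⊗ l ⊕ c ⊕ c ⊗ c ⊕ j ⊕ j ⊕ l, b ⊗ j ⊕ d(b, b, l) ⊕ g(l, b, b) ⊕ g(l, j, c), d(d(c, j, b), b ⊗ c ⊗ c, b ⊕ l)) ⊕ d(d(l, b, l), b ⊗ b ⊗ c ⊗ l, b ⊕ c ⊕ c ⊕ j), b ⊕ b ⊕ b ⊕ d(b ⊕ l ⊕ l, b ⊕ c ⊕ j ⊕ l, d(j, l, j)) ⊕ j, l) ⊕ l ⊕ l

Derivation:
Flatten:  l ⊕ c ⊕ g(c ⊗ c ⊗ l ⊕ c ⊗ j ⊗ l ⊕ c ⊗ l ⊗ l ⊕ d(b ⊕ b ⊗ j ⊗ l ⊗ l ⊕ c ⊕ c ⊗ c ⊕ j ⊕ j ⊕ l, b ⊗ j ⊕ d(b, b, l) ⊕ g(l, b, b) ⊕ g(l, j, c), d(d(c, j, b), b ⊗ c ⊗ c, b ⊕ l)) ⊕ d(d(l, b, l), b ⊗ b ⊗ c ⊗ l, b ⊕ c ⊕ c ⊕ j), b ⊕ b ⊕ b ⊕ d(b ⊕ l ⊕ l, b ⊕ c ⊕ j ⊕ l, d(j, l, j)) ⊕ j, l) ⊕ l
Order the arguments:  c ⊕ g(c ⊗ c ⊗ l ⊕ c ⊗ j ⊗ l ⊕ c ⊗ l ⊗ l ⊕ d(b ⊕ b ⊗ j ⊗ l ⊗ l ⊕ c ⊕ c ⊗ c ⊕ j ⊕ j ⊕ l, b ⊗ j ⊕ d(b, b, l) ⊕ g(l, b, b) ⊕ g(l, j, c), d(d(c, j, b), b ⊗ c ⊗ c, b ⊕ l)) ⊕ d(d(l, b, l), b ⊗ b ⊗ c ⊗ l, b ⊕ c ⊕ c ⊕ j), b ⊕ b ⊕ b ⊕ d(b ⊕ l ⊕ l, b ⊕ c ⊕ j ⊕ l, d(j, l, j)) ⊕ j, l) ⊕ l ⊕ l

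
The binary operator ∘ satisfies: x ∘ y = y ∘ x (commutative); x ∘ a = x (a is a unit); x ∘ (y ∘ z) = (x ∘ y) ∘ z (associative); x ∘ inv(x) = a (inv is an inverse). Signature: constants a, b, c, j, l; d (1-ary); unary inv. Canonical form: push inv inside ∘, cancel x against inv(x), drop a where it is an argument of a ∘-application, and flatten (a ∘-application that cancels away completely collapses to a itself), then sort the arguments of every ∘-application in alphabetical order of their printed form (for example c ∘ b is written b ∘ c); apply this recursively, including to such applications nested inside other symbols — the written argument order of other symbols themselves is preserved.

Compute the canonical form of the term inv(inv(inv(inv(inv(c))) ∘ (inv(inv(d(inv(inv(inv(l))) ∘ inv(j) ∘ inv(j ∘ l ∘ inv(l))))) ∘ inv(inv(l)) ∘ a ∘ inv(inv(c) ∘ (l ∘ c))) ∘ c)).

Push inv inside:  distribute inv over ∘ and collapse double inv
Cancel:  c cancels; l cancels
Combine occurrences:  d(inv(j) ∘ inv(j) ∘ inv(l))

Answer: d(inv(j) ∘ inv(j) ∘ inv(l))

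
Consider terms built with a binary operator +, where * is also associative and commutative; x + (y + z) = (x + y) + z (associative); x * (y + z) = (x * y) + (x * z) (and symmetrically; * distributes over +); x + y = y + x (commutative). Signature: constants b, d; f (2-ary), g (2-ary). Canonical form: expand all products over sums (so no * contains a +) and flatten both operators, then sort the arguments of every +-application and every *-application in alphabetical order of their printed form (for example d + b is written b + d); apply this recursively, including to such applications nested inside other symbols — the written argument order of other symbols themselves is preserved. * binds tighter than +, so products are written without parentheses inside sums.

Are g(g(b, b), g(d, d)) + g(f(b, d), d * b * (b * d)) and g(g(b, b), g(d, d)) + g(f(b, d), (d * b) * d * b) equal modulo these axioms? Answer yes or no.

Answer: yes — both canonical forms are g(f(b, d), b * b * d * d) + g(g(b, b), g(d, d))

Derivation:
Left:  g(g(b, b), g(d, d)) + g(f(b, d), d * b * (b * d))
  Un-nest:  g(g(b, b), g(d, d)) + g(f(b, d), b * b * d * d)
  Sort:  g(f(b, d), b * b * d * d) + g(g(b, b), g(d, d))
Right:  g(g(b, b), g(d, d)) + g(f(b, d), (d * b) * d * b)
  Flatten:  g(g(b, b), g(d, d)) + g(f(b, d), b * b * d * d)
  Sort:  g(f(b, d), b * b * d * d) + g(g(b, b), g(d, d))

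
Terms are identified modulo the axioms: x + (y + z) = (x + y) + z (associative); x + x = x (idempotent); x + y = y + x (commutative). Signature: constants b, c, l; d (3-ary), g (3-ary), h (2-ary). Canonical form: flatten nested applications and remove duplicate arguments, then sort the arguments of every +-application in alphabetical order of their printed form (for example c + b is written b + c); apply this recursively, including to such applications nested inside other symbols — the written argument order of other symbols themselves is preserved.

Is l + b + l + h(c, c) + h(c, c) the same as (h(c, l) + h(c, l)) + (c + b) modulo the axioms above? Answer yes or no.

Answer: no — b + h(c, c) + l vs b + c + h(c, l)

Derivation:
Left:  l + b + l + h(c, c) + h(c, c)
  Deduplicate:  drop duplicate l, h(c, c)
  Sort:  b + h(c, c) + l
Right:  (h(c, l) + h(c, l)) + (c + b)
  Un-nest:  h(c, l) + h(c, l) + c + b
  Deduplicate:  drop duplicate h(c, l)
  Sort arguments:  b + c + h(c, l)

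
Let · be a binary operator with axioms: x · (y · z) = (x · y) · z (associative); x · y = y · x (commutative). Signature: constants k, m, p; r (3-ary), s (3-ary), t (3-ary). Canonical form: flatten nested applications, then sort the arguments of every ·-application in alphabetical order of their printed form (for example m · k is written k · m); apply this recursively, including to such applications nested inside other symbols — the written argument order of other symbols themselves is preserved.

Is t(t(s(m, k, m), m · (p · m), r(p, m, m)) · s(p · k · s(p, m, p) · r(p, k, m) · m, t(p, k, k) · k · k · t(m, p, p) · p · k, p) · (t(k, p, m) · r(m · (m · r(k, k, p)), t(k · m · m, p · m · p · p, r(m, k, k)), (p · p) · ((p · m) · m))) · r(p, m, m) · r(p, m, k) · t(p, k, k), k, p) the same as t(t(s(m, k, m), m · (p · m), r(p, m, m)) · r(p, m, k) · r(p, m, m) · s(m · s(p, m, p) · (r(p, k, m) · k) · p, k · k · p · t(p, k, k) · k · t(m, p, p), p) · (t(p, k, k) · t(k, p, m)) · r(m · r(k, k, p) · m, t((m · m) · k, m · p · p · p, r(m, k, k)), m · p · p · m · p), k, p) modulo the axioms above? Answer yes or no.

Answer: yes — both canonical forms are t(r(m · m · r(k, k, p), t(k · m · m, m · p · p · p, r(m, k, k)), m · m · p · p · p) · r(p, m, k) · r(p, m, m) · s(k · m · p · r(p, k, m) · s(p, m, p), k · k · k · p · t(m, p, p) · t(p, k, k), p) · t(k, p, m) · t(p, k, k) · t(s(m, k, m), m · m · p, r(p, m, m)), k, p)

Derivation:
Left:  t(t(s(m, k, m), m · (p · m), r(p, m, m)) · s(p · k · s(p, m, p) · r(p, k, m) · m, t(p, k, k) · k · k · t(m, p, p) · p · k, p) · (t(k, p, m) · r(m · (m · r(k, k, p)), t(k · m · m, p · m · p · p, r(m, k, k)), (p · p) · ((p · m) · m))) · r(p, m, m) · r(p, m, k) · t(p, k, k), k, p)
  Descend into:  t(s(m, k, m), m · (p · m), r(p, m, m)) · s(p · k · s(p, m, p) · r(p, k, m) · m, t(p, k, k) · k · k · t(m, p, p) · p · k, p) · (t(k, p, m) · r(m · (m · r(k, k, p)), t(k · m · m, p · m · p · p, r(m, k, k)), (p · p) · ((p · m) · m))) · r(p, m, m) · r(p, m, k) · t(p, k, k)
  Un-nest:  t(s(m, k, m), m · (p · m), r(p, m, m)) · s(p · k · s(p, m, p) · r(p, k, m) · m, t(p, k, k) · k · k · t(m, p, p) · p · k, p) · t(k, p, m) · r(m · (m · r(k, k, p)), t(k · m · m, p · m · p · p, r(m, k, k)), (p · p) · ((p · m) · m)) · r(p, m, m) · r(p, m, k) · t(p, k, k)
  Inside:  t(s(m, k, m), m · (p · m), r(p, m, m))  →  t(s(m, k, m), m · m · p, r(p, m, m))
  Inside:  s(p · k · s(p, m, p) · r(p, k, m) · m, t(p, k, k) · k · k · t(m, p, p) · p · k, p)  →  s(k · m · p · r(p, k, m) · s(p, m, p), k · k · k · p · t(m, p, p) · t(p, k, k), p)
  Simplify inside:  r(m · (m · r(k, k, p)), t(k · m · m, p · m · p · p, r(m, k, k)), (p · p) · ((p · m) · m))  →  r(m · m · r(k, k, p), t(k · m · m, m · p · p · p, r(m, k, k)), m · m · p · p · p)
  Sort arguments:  r(m · m · r(k, k, p), t(k · m · m, m · p · p · p, r(m, k, k)), m · m · p · p · p) · r(p, m, k) · r(p, m, m) · s(k · m · p · r(p, k, m) · s(p, m, p), k · k · k · p · t(m, p, p) · t(p, k, k), p) · t(k, p, m) · t(p, k, k) · t(s(m, k, m), m · m · p, r(p, m, m))
  Reassemble:  t(r(m · m · r(k, k, p), t(k · m · m, m · p · p · p, r(m, k, k)), m · m · p · p · p) · r(p, m, k) · r(p, m, m) · s(k · m · p · r(p, k, m) · s(p, m, p), k · k · k · p · t(m, p, p) · t(p, k, k), p) · t(k, p, m) · t(p, k, k) · t(s(m, k, m), m · m · p, r(p, m, m)), k, p)
Right:  t(t(s(m, k, m), m · (p · m), r(p, m, m)) · r(p, m, k) · r(p, m, m) · s(m · s(p, m, p) · (r(p, k, m) · k) · p, k · k · p · t(p, k, k) · k · t(m, p, p), p) · (t(p, k, k) · t(k, p, m)) · r(m · r(k, k, p) · m, t((m · m) · k, m · p · p · p, r(m, k, k)), m · p · p · m · p), k, p)
  Work inside:  t(s(m, k, m), m · (p · m), r(p, m, m)) · r(p, m, k) · r(p, m, m) · s(m · s(p, m, p) · (r(p, k, m) · k) · p, k · k · p · t(p, k, k) · k · t(m, p, p), p) · (t(p, k, k) · t(k, p, m)) · r(m · r(k, k, p) · m, t((m · m) · k, m · p · p · p, r(m, k, k)), m · p · p · m · p)
  Merge nested applications:  t(s(m, k, m), m · (p · m), r(p, m, m)) · r(p, m, k) · r(p, m, m) · s(m · s(p, m, p) · (r(p, k, m) · k) · p, k · k · p · t(p, k, k) · k · t(m, p, p), p) · t(p, k, k) · t(k, p, m) · r(m · r(k, k, p) · m, t((m · m) · k, m · p · p · p, r(m, k, k)), m · p · p · m · p)
  Canonicalize subterm:  t(s(m, k, m), m · (p · m), r(p, m, m))  →  t(s(m, k, m), m · m · p, r(p, m, m))
  Inside:  s(m · s(p, m, p) · (r(p, k, m) · k) · p, k · k · p · t(p, k, k) · k · t(m, p, p), p)  →  s(k · m · p · r(p, k, m) · s(p, m, p), k · k · k · p · t(m, p, p) · t(p, k, k), p)
  Simplify inside:  r(m · r(k, k, p) · m, t((m · m) · k, m · p · p · p, r(m, k, k)), m · p · p · m · p)  →  r(m · m · r(k, k, p), t(k · m · m, m · p · p · p, r(m, k, k)), m · m · p · p · p)
  Sort arguments:  r(m · m · r(k, k, p), t(k · m · m, m · p · p · p, r(m, k, k)), m · m · p · p · p) · r(p, m, k) · r(p, m, m) · s(k · m · p · r(p, k, m) · s(p, m, p), k · k · k · p · t(m, p, p) · t(p, k, k), p) · t(k, p, m) · t(p, k, k) · t(s(m, k, m), m · m · p, r(p, m, m))
  Rebuild:  t(r(m · m · r(k, k, p), t(k · m · m, m · p · p · p, r(m, k, k)), m · m · p · p · p) · r(p, m, k) · r(p, m, m) · s(k · m · p · r(p, k, m) · s(p, m, p), k · k · k · p · t(m, p, p) · t(p, k, k), p) · t(k, p, m) · t(p, k, k) · t(s(m, k, m), m · m · p, r(p, m, m)), k, p)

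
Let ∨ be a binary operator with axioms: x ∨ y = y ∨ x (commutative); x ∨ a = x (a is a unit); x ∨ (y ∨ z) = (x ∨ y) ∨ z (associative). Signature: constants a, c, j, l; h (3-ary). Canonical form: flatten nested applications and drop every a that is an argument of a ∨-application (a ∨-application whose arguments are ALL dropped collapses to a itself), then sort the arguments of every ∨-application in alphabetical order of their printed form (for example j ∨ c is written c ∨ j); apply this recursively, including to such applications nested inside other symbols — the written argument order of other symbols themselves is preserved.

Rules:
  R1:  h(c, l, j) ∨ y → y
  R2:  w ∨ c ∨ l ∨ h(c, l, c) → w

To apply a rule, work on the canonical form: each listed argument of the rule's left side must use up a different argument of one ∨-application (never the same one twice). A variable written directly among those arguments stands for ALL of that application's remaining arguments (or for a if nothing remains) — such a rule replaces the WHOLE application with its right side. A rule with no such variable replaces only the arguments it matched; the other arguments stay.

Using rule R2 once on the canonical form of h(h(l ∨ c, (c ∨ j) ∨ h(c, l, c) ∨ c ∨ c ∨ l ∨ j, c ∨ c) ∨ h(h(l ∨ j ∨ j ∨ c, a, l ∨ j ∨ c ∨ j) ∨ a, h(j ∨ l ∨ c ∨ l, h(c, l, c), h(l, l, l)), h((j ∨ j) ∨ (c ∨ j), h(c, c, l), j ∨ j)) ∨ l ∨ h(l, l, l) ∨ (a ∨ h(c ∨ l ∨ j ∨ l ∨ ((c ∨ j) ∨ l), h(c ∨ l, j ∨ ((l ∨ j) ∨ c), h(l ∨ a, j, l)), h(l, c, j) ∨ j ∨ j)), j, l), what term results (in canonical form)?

Canonical form:  h(h(c ∨ c ∨ j ∨ j ∨ l ∨ l ∨ l, h(c ∨ l, c ∨ j ∨ j ∨ l, h(l, j, l)), h(l, c, j) ∨ j ∨ j) ∨ h(c ∨ l, c ∨ c ∨ c ∨ h(c, l, c) ∨ j ∨ j ∨ l, c ∨ c) ∨ h(h(c ∨ j ∨ j ∨ l, a, c ∨ j ∨ j ∨ l), h(c ∨ j ∨ l ∨ l, h(c, l, c), h(l, l, l)), h(c ∨ j ∨ j ∨ j, h(c, c, l), j ∨ j)) ∨ h(l, l, l) ∨ l, j, l)
Apply R2:  consuming c, h(c, l, c), l;  w := c ∨ c ∨ j ∨ j
The variable takes the whole remainder — replace the entire application.
New term:  h(h(c ∨ c ∨ j ∨ j ∨ l ∨ l ∨ l, h(c ∨ l, c ∨ j ∨ j ∨ l, h(l, j, l)), h(l, c, j) ∨ j ∨ j) ∨ h(c ∨ l, c ∨ c ∨ j ∨ j, c ∨ c) ∨ h(h(c ∨ j ∨ j ∨ l, a, c ∨ j ∨ j ∨ l), h(c ∨ j ∨ l ∨ l, h(c, l, c), h(l, l, l)), h(c ∨ j ∨ j ∨ j, h(c, c, l), j ∨ j)) ∨ h(l, l, l) ∨ l, j, l)

Answer: h(h(c ∨ c ∨ j ∨ j ∨ l ∨ l ∨ l, h(c ∨ l, c ∨ j ∨ j ∨ l, h(l, j, l)), h(l, c, j) ∨ j ∨ j) ∨ h(c ∨ l, c ∨ c ∨ j ∨ j, c ∨ c) ∨ h(h(c ∨ j ∨ j ∨ l, a, c ∨ j ∨ j ∨ l), h(c ∨ j ∨ l ∨ l, h(c, l, c), h(l, l, l)), h(c ∨ j ∨ j ∨ j, h(c, c, l), j ∨ j)) ∨ h(l, l, l) ∨ l, j, l)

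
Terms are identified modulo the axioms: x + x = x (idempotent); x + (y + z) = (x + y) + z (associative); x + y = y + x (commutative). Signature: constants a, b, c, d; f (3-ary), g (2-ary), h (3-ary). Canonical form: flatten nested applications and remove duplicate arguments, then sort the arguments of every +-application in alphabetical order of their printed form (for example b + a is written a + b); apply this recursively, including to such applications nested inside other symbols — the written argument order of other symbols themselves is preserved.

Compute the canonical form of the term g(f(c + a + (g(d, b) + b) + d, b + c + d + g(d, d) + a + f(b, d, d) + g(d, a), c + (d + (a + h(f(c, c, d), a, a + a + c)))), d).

Answer: g(f(a + b + c + d + g(d, b), a + b + c + d + f(b, d, d) + g(d, a) + g(d, d), a + c + d + h(f(c, c, d), a, a + c)), d)

Derivation:
Descend into:  c + (d + (a + h(f(c, c, d), a, a + a + c)))
Flatten:  c + d + a + h(f(c, c, d), a, a + a + c)
Inside:  h(f(c, c, d), a, a + a + c)  →  h(f(c, c, d), a, a + c)
Sort:  a + c + d + h(f(c, c, d), a, a + c)
Reassemble:  g(f(a + b + c + d + g(d, b), a + b + c + d + f(b, d, d) + g(d, a) + g(d, d), a + c + d + h(f(c, c, d), a, a + c)), d)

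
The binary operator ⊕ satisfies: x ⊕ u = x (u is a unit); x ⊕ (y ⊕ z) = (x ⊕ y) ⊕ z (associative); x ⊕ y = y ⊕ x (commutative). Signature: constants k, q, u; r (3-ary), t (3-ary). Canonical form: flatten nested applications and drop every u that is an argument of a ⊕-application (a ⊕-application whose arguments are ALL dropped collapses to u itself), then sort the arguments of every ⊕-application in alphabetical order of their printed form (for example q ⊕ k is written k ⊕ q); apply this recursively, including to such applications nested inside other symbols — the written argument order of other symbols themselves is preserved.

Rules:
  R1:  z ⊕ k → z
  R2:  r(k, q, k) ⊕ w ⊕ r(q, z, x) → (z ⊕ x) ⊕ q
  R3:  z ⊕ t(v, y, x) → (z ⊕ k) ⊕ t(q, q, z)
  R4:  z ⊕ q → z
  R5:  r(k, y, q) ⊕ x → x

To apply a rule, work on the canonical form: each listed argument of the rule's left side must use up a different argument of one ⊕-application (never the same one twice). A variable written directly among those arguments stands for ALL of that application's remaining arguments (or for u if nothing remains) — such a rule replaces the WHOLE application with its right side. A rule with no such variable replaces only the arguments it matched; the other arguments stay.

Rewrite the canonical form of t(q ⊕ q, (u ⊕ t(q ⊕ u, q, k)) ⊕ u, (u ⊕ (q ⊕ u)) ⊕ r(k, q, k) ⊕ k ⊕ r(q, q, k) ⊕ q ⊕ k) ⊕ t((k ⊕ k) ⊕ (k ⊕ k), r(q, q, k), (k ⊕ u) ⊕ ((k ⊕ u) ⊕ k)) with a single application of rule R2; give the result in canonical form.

Canonical form:  t(k ⊕ k ⊕ k ⊕ k, r(q, q, k), k ⊕ k ⊕ k) ⊕ t(q ⊕ q, t(q, q, k), k ⊕ k ⊕ q ⊕ q ⊕ r(k, q, k) ⊕ r(q, q, k))
Match R2:  consume r(k, q, k), r(q, q, k);  w := k ⊕ k ⊕ q ⊕ q, x := k, z := q
The variable takes the whole remainder — replace the entire application.
Giving:  t(k ⊕ k ⊕ k ⊕ k, r(q, q, k), k ⊕ k ⊕ k) ⊕ t(q ⊕ q, t(q, q, k), k ⊕ q ⊕ q)

Answer: t(k ⊕ k ⊕ k ⊕ k, r(q, q, k), k ⊕ k ⊕ k) ⊕ t(q ⊕ q, t(q, q, k), k ⊕ q ⊕ q)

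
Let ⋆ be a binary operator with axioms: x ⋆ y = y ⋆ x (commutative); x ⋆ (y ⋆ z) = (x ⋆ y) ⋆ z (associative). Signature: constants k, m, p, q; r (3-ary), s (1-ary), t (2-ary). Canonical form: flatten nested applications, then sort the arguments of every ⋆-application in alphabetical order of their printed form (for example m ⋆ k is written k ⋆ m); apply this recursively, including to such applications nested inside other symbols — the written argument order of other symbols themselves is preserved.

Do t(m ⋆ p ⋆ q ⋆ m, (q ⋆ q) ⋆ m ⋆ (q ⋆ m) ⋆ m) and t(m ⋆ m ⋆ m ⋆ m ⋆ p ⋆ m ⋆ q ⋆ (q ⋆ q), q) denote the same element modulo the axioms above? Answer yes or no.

Left:  t(m ⋆ p ⋆ q ⋆ m, (q ⋆ q) ⋆ m ⋆ (q ⋆ m) ⋆ m)
  Work inside:  (q ⋆ q) ⋆ m ⋆ (q ⋆ m) ⋆ m
  Merge nested applications:  q ⋆ q ⋆ m ⋆ q ⋆ m ⋆ m
  Sort arguments:  m ⋆ m ⋆ m ⋆ q ⋆ q ⋆ q
  Reassemble:  t(m ⋆ m ⋆ p ⋆ q, m ⋆ m ⋆ m ⋆ q ⋆ q ⋆ q)
Right:  t(m ⋆ m ⋆ m ⋆ m ⋆ p ⋆ m ⋆ q ⋆ (q ⋆ q), q)
  Work inside:  m ⋆ m ⋆ m ⋆ m ⋆ p ⋆ m ⋆ q ⋆ (q ⋆ q)
  Flatten:  m ⋆ m ⋆ m ⋆ m ⋆ p ⋆ m ⋆ q ⋆ q ⋆ q
  Order the arguments:  m ⋆ m ⋆ m ⋆ m ⋆ m ⋆ p ⋆ q ⋆ q ⋆ q
  Put back:  t(m ⋆ m ⋆ m ⋆ m ⋆ m ⋆ p ⋆ q ⋆ q ⋆ q, q)

Answer: no — t(m ⋆ m ⋆ p ⋆ q, m ⋆ m ⋆ m ⋆ q ⋆ q ⋆ q) vs t(m ⋆ m ⋆ m ⋆ m ⋆ m ⋆ p ⋆ q ⋆ q ⋆ q, q)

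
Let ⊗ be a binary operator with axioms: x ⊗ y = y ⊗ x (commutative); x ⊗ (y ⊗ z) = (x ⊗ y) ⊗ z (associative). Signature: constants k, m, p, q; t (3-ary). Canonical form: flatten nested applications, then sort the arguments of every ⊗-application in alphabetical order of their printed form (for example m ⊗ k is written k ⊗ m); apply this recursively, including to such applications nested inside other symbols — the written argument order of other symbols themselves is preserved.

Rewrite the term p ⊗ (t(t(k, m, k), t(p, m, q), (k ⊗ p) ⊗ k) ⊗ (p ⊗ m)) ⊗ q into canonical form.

Flatten:  p ⊗ t(t(k, m, k), t(p, m, q), (k ⊗ p) ⊗ k) ⊗ p ⊗ m ⊗ q
Simplify inside:  t(t(k, m, k), t(p, m, q), (k ⊗ p) ⊗ k)  →  t(t(k, m, k), t(p, m, q), k ⊗ k ⊗ p)
Sort:  m ⊗ p ⊗ p ⊗ q ⊗ t(t(k, m, k), t(p, m, q), k ⊗ k ⊗ p)

Answer: m ⊗ p ⊗ p ⊗ q ⊗ t(t(k, m, k), t(p, m, q), k ⊗ k ⊗ p)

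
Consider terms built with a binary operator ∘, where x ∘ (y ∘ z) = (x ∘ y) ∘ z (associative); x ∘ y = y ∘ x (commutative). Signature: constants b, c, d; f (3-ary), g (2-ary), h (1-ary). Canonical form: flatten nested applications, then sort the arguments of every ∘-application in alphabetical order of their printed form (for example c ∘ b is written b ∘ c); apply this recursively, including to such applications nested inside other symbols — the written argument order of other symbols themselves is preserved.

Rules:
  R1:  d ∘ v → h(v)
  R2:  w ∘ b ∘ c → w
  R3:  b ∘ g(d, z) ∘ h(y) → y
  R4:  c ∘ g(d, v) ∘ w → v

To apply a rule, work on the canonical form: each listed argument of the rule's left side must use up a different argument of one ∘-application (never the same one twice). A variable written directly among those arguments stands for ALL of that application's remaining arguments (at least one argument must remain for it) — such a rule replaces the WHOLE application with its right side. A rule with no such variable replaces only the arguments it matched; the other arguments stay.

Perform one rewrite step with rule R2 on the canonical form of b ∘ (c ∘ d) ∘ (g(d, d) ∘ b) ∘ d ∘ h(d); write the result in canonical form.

Answer: b ∘ d ∘ d ∘ g(d, d) ∘ h(d)

Derivation:
Canonical form:  b ∘ b ∘ c ∘ d ∘ d ∘ g(d, d) ∘ h(d)
Apply R2:  consuming b, c;  w := b ∘ d ∘ d ∘ g(d, d) ∘ h(d)
Every leftover argument binds to the variable; the entire application is replaced.
Giving:  b ∘ d ∘ d ∘ g(d, d) ∘ h(d)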